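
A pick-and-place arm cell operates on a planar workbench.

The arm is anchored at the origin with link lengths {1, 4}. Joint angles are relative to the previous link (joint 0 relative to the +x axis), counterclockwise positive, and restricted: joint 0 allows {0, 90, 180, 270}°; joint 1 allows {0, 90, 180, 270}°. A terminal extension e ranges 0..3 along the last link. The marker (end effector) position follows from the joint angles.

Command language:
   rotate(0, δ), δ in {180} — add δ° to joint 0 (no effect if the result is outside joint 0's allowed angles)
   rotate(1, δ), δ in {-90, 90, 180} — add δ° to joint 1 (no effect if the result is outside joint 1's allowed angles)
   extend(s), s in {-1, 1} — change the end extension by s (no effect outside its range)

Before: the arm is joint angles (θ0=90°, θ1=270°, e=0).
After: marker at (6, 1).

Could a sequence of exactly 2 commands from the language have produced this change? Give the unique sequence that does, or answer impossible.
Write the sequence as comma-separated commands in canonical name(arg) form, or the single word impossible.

extend(1), extend(1)

initial: joint angles (θ0=90°, θ1=270°, e=0)
step 1 (extend(1)): joint angles (θ0=90°, θ1=270°, e=1)
step 2 (extend(1)): joint angles (θ0=90°, θ1=270°, e=2)
no other 2-command option fits: unique.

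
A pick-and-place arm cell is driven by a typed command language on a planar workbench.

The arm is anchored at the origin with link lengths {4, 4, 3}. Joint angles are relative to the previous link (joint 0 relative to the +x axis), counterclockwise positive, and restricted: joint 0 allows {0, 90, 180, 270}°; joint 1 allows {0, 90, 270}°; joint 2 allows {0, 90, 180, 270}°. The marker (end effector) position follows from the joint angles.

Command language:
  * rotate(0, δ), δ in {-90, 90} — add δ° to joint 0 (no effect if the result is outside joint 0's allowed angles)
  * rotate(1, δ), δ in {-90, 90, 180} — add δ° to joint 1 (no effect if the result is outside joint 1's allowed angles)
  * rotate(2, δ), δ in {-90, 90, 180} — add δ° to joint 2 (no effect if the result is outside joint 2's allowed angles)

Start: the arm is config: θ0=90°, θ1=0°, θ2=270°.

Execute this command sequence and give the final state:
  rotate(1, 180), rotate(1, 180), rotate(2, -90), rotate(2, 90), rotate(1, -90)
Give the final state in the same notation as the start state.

config: θ0=90°, θ1=270°, θ2=270°

t0: config: θ0=90°, θ1=0°, θ2=270°
[1] after rotate(1, 180): config: θ0=90°, θ1=0°, θ2=270°
[2] after rotate(1, 180): config: θ0=90°, θ1=0°, θ2=270°
[3] after rotate(2, -90): config: θ0=90°, θ1=0°, θ2=180°
[4] after rotate(2, 90): config: θ0=90°, θ1=0°, θ2=270°
[5] after rotate(1, -90): config: θ0=90°, θ1=270°, θ2=270°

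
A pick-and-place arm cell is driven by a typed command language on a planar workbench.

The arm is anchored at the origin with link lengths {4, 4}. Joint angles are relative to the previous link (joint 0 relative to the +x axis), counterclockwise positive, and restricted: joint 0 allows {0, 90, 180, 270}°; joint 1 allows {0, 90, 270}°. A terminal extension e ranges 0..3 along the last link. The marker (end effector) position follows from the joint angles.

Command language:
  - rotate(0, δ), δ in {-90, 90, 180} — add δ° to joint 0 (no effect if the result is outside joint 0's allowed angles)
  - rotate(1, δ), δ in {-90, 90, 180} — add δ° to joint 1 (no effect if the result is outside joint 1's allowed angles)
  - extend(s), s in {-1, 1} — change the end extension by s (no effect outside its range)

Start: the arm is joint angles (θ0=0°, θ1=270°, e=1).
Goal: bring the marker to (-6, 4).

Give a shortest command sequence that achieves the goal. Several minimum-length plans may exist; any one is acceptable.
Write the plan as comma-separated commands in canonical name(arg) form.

start: joint angles (θ0=0°, θ1=270°, e=1)
step 1 (extend(1)): joint angles (θ0=0°, θ1=270°, e=2)
step 2 (rotate(1, 180)): joint angles (θ0=0°, θ1=90°, e=2)
step 3 (rotate(0, 90)): joint angles (θ0=90°, θ1=90°, e=2)
no 2-step plan works, so 3 is optimal.

extend(1), rotate(1, 180), rotate(0, 90)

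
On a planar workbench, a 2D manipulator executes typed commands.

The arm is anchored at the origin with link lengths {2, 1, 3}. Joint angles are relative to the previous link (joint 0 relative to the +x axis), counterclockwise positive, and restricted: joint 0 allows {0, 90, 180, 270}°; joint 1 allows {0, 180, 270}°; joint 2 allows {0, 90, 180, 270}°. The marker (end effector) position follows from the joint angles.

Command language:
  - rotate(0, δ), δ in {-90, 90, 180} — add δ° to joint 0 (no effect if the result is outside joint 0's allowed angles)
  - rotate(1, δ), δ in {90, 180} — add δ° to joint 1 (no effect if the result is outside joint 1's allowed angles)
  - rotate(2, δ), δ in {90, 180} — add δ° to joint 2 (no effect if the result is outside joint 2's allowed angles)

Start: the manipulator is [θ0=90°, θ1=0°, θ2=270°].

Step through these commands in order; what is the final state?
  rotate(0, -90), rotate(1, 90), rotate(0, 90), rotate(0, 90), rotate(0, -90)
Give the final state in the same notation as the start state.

[θ0=90°, θ1=0°, θ2=270°]

from: [θ0=90°, θ1=0°, θ2=270°]
[1] after rotate(0, -90): [θ0=0°, θ1=0°, θ2=270°]
[2] after rotate(1, 90): [θ0=0°, θ1=0°, θ2=270°]
[3] after rotate(0, 90): [θ0=90°, θ1=0°, θ2=270°]
[4] after rotate(0, 90): [θ0=180°, θ1=0°, θ2=270°]
[5] after rotate(0, -90): [θ0=90°, θ1=0°, θ2=270°]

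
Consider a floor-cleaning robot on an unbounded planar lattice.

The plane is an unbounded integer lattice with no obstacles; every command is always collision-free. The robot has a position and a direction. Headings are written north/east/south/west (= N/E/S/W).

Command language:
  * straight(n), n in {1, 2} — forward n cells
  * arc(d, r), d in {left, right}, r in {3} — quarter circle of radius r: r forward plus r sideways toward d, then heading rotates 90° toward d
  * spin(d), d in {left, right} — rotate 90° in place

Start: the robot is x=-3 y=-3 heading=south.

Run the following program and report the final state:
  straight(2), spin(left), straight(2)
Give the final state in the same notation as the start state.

x=-1 y=-5 heading=east

begin: x=-3 y=-3 heading=south
[1] after straight(2): x=-3 y=-5 heading=south
[2] after spin(left): x=-3 y=-5 heading=east
[3] after straight(2): x=-1 y=-5 heading=east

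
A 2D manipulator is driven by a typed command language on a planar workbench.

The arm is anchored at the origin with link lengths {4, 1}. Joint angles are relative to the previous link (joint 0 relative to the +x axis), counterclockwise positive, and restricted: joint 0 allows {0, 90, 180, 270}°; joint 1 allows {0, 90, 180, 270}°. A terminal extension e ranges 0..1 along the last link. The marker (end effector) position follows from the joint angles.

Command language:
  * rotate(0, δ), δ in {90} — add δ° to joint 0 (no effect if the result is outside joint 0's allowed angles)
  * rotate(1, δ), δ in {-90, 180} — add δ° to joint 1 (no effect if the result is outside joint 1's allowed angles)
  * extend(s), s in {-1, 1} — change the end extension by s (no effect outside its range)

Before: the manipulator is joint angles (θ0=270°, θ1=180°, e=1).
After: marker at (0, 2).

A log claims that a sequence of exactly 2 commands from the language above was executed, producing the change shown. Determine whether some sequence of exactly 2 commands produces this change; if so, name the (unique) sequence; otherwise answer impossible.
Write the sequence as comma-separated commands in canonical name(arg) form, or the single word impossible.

rotate(0, 90), rotate(0, 90)

initial: joint angles (θ0=270°, θ1=180°, e=1)
t=1 rotate(0, 90) ⇒ joint angles (θ0=0°, θ1=180°, e=1)
t=2 rotate(0, 90) ⇒ joint angles (θ0=90°, θ1=180°, e=1)
uniquely the one of 25 2-step routes that fits.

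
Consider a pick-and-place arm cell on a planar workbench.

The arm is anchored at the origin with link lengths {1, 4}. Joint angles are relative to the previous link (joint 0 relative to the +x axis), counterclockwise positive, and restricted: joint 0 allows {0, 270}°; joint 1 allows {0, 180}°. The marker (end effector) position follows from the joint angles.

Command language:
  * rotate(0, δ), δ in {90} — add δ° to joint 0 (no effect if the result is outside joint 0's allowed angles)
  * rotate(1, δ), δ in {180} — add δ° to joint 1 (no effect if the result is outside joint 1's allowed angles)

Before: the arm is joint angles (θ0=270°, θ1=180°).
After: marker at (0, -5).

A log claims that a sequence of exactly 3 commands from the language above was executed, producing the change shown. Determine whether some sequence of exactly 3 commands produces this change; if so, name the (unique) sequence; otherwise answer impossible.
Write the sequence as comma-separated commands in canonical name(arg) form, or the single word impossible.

rotate(1, 180), rotate(1, 180), rotate(1, 180)

start: joint angles (θ0=270°, θ1=180°)
step 1 (rotate(1, 180)): joint angles (θ0=270°, θ1=0°)
step 2 (rotate(1, 180)): joint angles (θ0=270°, θ1=180°)
step 3 (rotate(1, 180)): joint angles (θ0=270°, θ1=0°)
uniquely the one of 8 3-step routes that fits.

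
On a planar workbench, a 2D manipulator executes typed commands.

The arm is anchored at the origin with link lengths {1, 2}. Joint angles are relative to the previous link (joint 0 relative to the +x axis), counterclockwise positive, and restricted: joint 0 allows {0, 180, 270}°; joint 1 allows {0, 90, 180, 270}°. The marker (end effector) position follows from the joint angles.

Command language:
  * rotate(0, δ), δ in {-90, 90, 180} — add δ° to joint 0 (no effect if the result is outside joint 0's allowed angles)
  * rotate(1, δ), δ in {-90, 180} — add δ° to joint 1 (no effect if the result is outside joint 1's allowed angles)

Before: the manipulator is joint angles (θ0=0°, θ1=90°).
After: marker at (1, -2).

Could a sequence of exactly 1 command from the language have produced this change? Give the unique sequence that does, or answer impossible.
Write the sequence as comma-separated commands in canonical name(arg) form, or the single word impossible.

rotate(1, 180)

start: joint angles (θ0=0°, θ1=90°)
t=1 rotate(1, 180) ⇒ joint angles (θ0=0°, θ1=270°)
no other 1-command option fits: unique.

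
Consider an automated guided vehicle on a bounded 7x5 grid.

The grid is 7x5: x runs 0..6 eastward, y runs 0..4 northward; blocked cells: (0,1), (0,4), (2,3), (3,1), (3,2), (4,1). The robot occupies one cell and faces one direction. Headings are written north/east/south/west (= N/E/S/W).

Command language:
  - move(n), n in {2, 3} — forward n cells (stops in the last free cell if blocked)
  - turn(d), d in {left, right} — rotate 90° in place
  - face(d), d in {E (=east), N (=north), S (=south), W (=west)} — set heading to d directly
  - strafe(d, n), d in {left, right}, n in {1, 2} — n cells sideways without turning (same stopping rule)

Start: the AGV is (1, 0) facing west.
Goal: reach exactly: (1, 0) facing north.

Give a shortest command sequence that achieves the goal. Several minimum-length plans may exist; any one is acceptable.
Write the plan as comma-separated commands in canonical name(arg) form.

turn(right)

from: (1, 0) facing west
1. turn(right) → (1, 0) facing north
minimal: 1 command(s), checked below 1.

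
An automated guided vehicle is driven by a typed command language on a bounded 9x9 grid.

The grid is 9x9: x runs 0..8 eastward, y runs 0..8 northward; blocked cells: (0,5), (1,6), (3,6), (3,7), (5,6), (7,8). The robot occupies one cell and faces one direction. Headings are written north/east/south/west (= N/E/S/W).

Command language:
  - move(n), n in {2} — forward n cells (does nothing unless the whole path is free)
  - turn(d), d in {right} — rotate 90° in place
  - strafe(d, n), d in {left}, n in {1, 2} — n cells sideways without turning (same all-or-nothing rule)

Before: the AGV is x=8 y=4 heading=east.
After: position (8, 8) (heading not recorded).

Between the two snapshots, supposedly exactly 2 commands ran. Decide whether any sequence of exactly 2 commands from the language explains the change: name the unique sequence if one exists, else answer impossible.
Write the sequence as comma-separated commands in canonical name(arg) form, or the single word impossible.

strafe(left, 2), strafe(left, 2)

from: x=8 y=4 heading=east
1. strafe(left, 2) → x=8 y=6 heading=east
2. strafe(left, 2) → x=8 y=8 heading=east
no rival 2-sequence matches.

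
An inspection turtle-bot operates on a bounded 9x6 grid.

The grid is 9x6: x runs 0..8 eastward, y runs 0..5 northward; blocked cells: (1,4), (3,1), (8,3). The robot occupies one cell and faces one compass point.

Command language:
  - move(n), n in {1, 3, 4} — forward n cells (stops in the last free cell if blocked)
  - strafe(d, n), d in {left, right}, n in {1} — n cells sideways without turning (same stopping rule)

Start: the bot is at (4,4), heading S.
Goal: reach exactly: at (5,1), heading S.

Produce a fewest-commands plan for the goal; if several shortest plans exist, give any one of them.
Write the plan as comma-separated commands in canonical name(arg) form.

from: at (4,4), heading S
step 1 (move(3)): at (4,1), heading S
step 2 (strafe(left, 1)): at (5,1), heading S
no 1-step plan works, so 2 is optimal.

move(3), strafe(left, 1)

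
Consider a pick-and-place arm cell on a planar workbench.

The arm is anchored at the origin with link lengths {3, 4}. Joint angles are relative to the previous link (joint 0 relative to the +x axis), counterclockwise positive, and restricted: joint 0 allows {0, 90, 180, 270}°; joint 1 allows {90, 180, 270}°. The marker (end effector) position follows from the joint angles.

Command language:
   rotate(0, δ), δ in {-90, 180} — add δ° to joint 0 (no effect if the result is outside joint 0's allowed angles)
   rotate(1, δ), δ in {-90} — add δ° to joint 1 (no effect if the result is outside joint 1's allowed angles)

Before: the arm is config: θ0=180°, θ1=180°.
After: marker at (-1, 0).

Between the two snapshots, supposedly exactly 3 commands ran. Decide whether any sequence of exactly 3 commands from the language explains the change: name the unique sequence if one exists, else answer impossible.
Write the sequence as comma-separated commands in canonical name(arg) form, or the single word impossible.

rotate(0, 180), rotate(0, 180), rotate(0, 180)

t0: config: θ0=180°, θ1=180°
t=1 rotate(0, 180) ⇒ config: θ0=0°, θ1=180°
t=2 rotate(0, 180) ⇒ config: θ0=180°, θ1=180°
t=3 rotate(0, 180) ⇒ config: θ0=0°, θ1=180°
uniquely the one of 27 3-step routes that fits.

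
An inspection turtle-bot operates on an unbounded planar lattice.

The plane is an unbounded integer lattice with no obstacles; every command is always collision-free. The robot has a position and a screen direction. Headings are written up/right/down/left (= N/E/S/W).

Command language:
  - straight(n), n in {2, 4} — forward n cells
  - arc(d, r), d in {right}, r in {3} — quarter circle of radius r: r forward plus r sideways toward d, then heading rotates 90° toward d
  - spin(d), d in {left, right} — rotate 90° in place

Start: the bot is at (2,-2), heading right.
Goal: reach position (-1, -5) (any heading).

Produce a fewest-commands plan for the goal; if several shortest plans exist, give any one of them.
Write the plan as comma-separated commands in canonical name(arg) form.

spin(right), arc(right, 3)

initial: at (2,-2), heading right
1. spin(right) → at (2,-2), heading down
2. arc(right, 3) → at (-1,-5), heading left
no 1-step plan works, so 2 is optimal.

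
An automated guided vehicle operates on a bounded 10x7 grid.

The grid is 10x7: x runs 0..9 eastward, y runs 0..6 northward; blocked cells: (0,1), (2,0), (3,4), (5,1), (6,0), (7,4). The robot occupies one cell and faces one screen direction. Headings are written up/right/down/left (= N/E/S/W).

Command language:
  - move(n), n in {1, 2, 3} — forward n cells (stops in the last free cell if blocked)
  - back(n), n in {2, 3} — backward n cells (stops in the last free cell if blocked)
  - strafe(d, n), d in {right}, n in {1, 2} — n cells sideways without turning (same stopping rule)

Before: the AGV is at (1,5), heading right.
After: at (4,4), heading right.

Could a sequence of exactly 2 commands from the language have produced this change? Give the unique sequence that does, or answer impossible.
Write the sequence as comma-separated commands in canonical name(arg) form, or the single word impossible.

key: running strafe(right, 1) before move(3) would end elsewhere — order is forced
t0: at (1,5), heading right
t=1 move(3) ⇒ at (4,5), heading right
t=2 strafe(right, 1) ⇒ at (4,4), heading right
no rival 2-sequence matches.

move(3), strafe(right, 1)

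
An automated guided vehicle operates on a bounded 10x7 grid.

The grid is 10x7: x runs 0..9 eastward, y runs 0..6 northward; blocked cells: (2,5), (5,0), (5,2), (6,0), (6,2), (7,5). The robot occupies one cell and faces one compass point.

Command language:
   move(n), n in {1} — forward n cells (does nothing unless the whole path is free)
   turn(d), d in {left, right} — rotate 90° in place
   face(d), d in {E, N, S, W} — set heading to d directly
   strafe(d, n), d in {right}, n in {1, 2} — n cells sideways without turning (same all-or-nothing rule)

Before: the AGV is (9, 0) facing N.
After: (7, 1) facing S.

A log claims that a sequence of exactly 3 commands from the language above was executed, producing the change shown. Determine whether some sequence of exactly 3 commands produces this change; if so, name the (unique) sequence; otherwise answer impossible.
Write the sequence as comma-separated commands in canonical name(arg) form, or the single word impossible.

move(1), face(S), strafe(right, 2)

key: cell and facing (now S) both changed — the 3 commands mix motion and turning
begin: (9, 0) facing N
[1] after move(1): (9, 1) facing N
[2] after face(S): (9, 1) facing S
[3] after strafe(right, 2): (7, 1) facing S
no rival 3-sequence matches.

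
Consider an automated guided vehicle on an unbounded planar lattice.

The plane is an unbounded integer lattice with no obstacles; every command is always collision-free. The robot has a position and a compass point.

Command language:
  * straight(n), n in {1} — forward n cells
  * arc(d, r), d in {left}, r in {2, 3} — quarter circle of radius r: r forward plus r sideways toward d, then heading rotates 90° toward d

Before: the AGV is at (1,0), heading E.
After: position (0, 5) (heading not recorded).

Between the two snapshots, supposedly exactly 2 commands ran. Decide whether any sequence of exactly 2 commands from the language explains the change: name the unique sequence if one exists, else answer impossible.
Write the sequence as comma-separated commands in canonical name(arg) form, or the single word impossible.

key: order matters: swapping arc(left, 2) and arc(left, 3) lands elsewhere
from: at (1,0), heading E
step 1 (arc(left, 2)): at (3,2), heading N
step 2 (arc(left, 3)): at (0,5), heading W
no rival 2-sequence matches.

arc(left, 2), arc(left, 3)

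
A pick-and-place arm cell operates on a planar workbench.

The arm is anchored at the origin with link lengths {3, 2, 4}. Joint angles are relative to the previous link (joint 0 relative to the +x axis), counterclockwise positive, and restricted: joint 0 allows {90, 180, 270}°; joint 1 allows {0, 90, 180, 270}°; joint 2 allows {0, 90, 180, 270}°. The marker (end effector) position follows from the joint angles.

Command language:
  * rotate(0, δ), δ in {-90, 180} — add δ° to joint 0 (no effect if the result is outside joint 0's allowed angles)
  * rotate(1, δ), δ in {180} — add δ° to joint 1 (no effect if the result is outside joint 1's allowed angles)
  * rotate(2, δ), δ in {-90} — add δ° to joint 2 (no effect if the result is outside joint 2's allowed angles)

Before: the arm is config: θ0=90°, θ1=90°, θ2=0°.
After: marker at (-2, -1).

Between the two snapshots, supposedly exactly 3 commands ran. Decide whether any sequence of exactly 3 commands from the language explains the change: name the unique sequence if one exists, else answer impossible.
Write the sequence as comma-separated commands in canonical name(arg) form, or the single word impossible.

initial: config: θ0=90°, θ1=90°, θ2=0°
1. rotate(2, -90) → config: θ0=90°, θ1=90°, θ2=270°
2. rotate(2, -90) → config: θ0=90°, θ1=90°, θ2=180°
3. rotate(2, -90) → config: θ0=90°, θ1=90°, θ2=90°
uniquely the one of 64 3-step routes that fits.

rotate(2, -90), rotate(2, -90), rotate(2, -90)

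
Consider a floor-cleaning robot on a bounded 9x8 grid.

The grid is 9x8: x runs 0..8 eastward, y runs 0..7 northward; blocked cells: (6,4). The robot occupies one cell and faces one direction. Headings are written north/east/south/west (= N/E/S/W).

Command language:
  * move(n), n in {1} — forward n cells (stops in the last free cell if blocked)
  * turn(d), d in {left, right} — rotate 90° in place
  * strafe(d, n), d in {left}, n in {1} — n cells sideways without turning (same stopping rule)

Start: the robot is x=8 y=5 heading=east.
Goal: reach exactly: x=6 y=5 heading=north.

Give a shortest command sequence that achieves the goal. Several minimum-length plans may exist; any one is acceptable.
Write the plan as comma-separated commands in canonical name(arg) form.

start: x=8 y=5 heading=east
[1] after turn(left): x=8 y=5 heading=north
[2] after strafe(left, 1): x=7 y=5 heading=north
[3] after strafe(left, 1): x=6 y=5 heading=north
no 2-step plan works, so 3 is optimal.

turn(left), strafe(left, 1), strafe(left, 1)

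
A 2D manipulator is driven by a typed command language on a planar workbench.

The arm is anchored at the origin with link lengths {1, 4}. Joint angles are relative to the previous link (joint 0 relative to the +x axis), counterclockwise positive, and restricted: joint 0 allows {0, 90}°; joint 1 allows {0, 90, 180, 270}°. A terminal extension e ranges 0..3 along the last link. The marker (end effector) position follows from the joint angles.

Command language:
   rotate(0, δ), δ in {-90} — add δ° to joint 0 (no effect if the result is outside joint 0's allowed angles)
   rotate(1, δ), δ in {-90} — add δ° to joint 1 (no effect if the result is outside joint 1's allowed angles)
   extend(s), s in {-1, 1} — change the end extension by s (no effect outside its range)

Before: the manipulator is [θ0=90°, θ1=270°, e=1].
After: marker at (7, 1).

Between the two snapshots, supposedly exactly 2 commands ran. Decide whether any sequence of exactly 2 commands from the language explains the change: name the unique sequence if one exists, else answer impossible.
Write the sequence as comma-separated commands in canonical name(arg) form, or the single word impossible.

extend(1), extend(1)

t0: [θ0=90°, θ1=270°, e=1]
t=1 extend(1) ⇒ [θ0=90°, θ1=270°, e=2]
t=2 extend(1) ⇒ [θ0=90°, θ1=270°, e=3]
no rival 2-sequence matches.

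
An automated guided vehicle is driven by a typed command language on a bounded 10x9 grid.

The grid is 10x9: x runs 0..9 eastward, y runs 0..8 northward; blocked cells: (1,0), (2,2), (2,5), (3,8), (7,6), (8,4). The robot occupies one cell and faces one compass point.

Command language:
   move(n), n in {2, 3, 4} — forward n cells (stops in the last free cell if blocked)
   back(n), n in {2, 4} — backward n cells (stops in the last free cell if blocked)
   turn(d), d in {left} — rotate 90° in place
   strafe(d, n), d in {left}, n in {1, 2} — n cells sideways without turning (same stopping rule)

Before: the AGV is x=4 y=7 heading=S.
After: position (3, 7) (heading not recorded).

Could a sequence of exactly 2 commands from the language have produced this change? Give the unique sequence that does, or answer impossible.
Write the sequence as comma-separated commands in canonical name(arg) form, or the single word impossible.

impossible

no 2-step route produces this change.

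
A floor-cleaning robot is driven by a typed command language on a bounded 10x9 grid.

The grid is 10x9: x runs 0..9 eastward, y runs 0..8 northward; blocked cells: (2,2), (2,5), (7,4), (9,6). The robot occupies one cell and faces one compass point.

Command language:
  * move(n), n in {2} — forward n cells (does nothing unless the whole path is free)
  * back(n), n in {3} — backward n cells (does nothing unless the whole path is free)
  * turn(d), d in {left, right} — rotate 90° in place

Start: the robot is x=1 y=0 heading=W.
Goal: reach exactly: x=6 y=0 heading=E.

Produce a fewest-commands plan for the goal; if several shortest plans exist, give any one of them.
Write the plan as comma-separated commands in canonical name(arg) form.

from: x=1 y=0 heading=W
step 1 (back(3)): x=4 y=0 heading=W
step 2 (turn(left)): x=4 y=0 heading=S
step 3 (turn(left)): x=4 y=0 heading=E
step 4 (move(2)): x=6 y=0 heading=E
shorter routes all fall short; 4 is best.

back(3), turn(left), turn(left), move(2)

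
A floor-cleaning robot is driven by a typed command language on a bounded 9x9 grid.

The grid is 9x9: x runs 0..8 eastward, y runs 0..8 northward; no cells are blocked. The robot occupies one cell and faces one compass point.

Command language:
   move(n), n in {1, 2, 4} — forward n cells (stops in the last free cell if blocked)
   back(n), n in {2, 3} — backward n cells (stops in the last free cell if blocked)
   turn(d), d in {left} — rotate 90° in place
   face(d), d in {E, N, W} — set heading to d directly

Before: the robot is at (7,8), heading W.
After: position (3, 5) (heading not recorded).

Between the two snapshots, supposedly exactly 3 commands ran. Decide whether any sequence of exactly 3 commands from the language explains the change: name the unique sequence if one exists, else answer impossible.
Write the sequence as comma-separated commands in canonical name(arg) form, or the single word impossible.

move(4), face(N), back(3)

key: order matters: swapping move(4) and back(3) lands elsewhere
t0: at (7,8), heading W
t=1 move(4) ⇒ at (3,8), heading W
t=2 face(N) ⇒ at (3,8), heading N
t=3 back(3) ⇒ at (3,5), heading N
all 729 alternatives checked — unique.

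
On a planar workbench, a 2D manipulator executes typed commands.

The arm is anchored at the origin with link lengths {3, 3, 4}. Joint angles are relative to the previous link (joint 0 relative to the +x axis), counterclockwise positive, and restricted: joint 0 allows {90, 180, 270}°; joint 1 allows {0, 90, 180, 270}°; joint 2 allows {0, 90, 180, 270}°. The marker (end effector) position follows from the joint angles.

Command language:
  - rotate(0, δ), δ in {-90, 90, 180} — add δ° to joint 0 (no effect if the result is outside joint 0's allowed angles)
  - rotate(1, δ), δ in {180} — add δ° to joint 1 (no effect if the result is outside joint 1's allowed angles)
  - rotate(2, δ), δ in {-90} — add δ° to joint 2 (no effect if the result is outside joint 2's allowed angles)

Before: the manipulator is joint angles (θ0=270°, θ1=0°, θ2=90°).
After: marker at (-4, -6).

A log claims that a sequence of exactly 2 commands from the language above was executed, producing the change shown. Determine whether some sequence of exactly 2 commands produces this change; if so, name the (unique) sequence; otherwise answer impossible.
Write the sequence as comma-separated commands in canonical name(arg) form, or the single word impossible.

rotate(2, -90), rotate(2, -90)

t0: joint angles (θ0=270°, θ1=0°, θ2=90°)
t=1 rotate(2, -90) ⇒ joint angles (θ0=270°, θ1=0°, θ2=0°)
t=2 rotate(2, -90) ⇒ joint angles (θ0=270°, θ1=0°, θ2=270°)
no rival 2-sequence matches.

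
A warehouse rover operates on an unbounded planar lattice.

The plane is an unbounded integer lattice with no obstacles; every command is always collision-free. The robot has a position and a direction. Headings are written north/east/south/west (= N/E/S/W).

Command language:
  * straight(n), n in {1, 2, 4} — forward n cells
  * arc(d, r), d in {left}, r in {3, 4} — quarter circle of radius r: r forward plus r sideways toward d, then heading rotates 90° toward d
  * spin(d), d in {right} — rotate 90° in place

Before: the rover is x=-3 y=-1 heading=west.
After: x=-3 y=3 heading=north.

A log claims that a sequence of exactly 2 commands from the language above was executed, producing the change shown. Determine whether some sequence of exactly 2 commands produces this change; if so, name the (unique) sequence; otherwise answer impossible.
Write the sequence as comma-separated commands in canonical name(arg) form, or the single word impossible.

spin(right), straight(4)

key: cell and facing (now N) both changed — the 2 commands mix motion and turning
t0: x=-3 y=-1 heading=west
[1] after spin(right): x=-3 y=-1 heading=north
[2] after straight(4): x=-3 y=3 heading=north
all 36 alternatives checked — unique.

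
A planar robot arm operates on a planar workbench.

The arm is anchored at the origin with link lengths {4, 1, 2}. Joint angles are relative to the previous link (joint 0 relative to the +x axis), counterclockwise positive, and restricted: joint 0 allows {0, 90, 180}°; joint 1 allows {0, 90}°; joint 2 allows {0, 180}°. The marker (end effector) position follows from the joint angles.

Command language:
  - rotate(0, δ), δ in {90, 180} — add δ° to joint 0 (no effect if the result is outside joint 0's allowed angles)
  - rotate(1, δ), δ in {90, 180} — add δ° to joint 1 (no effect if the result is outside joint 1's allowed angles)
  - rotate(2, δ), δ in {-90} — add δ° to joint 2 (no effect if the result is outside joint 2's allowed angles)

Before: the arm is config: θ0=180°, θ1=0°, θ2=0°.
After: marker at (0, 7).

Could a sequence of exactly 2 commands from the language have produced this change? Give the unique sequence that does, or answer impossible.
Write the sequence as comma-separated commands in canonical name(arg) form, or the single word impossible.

rotate(0, 180), rotate(0, 90)

key: order matters: swapping rotate(0, 180) and rotate(0, 90) lands elsewhere
from: config: θ0=180°, θ1=0°, θ2=0°
1. rotate(0, 180) → config: θ0=0°, θ1=0°, θ2=0°
2. rotate(0, 90) → config: θ0=90°, θ1=0°, θ2=0°
all 25 alternatives checked — unique.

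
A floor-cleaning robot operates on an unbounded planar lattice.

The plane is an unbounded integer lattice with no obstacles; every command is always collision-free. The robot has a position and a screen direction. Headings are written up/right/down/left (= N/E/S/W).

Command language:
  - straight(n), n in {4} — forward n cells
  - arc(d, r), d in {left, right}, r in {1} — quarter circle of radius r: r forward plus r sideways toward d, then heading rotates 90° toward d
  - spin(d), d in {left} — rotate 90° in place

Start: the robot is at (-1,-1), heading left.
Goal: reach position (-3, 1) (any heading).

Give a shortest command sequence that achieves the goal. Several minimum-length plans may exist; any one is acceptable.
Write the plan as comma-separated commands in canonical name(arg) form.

start: at (-1,-1), heading left
1. arc(right, 1) → at (-2,0), heading up
2. arc(left, 1) → at (-3,1), heading left
shorter routes all fall short; 2 is best.

arc(right, 1), arc(left, 1)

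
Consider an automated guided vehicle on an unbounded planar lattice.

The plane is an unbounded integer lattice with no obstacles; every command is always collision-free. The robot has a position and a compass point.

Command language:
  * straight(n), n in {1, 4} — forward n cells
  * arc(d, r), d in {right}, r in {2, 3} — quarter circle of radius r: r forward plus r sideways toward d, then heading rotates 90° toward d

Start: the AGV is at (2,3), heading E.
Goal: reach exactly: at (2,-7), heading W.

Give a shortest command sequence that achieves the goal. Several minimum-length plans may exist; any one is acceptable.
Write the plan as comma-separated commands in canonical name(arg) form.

t0: at (2,3), heading E
1. arc(right, 3) → at (5,0), heading S
2. straight(4) → at (5,-4), heading S
3. arc(right, 3) → at (2,-7), heading W
shorter routes all fall short; 3 is best.

arc(right, 3), straight(4), arc(right, 3)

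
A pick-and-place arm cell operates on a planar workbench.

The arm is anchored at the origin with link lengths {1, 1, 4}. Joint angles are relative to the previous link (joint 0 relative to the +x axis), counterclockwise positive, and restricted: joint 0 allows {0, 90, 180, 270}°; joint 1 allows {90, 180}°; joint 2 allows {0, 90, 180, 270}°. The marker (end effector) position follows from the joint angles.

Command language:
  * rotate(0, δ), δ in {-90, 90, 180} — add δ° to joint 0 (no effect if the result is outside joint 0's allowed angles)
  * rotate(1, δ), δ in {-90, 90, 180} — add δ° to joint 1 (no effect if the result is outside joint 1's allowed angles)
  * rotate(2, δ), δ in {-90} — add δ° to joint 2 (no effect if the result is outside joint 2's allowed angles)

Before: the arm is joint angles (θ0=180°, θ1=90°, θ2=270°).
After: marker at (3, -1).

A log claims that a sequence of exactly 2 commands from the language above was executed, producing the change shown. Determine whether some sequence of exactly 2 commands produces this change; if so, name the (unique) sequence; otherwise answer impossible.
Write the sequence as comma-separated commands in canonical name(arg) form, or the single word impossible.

from: joint angles (θ0=180°, θ1=90°, θ2=270°)
t=1 rotate(2, -90) ⇒ joint angles (θ0=180°, θ1=90°, θ2=180°)
t=2 rotate(2, -90) ⇒ joint angles (θ0=180°, θ1=90°, θ2=90°)
uniquely the one of 49 2-step routes that fits.

rotate(2, -90), rotate(2, -90)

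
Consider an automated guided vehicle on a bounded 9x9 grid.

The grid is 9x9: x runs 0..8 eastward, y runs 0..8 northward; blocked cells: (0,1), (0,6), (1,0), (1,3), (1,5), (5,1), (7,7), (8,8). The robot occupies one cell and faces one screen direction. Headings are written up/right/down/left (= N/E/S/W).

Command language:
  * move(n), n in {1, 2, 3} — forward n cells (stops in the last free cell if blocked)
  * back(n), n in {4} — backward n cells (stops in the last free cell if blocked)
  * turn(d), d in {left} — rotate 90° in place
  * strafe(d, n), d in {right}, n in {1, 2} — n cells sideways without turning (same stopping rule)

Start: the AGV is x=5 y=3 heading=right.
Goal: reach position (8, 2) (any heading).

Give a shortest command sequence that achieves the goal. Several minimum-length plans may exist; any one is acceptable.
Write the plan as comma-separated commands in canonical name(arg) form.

move(3), strafe(right, 1)

start: x=5 y=3 heading=right
step 1 (move(3)): x=8 y=3 heading=right
step 2 (strafe(right, 1)): x=8 y=2 heading=right
no 1-step plan works, so 2 is optimal.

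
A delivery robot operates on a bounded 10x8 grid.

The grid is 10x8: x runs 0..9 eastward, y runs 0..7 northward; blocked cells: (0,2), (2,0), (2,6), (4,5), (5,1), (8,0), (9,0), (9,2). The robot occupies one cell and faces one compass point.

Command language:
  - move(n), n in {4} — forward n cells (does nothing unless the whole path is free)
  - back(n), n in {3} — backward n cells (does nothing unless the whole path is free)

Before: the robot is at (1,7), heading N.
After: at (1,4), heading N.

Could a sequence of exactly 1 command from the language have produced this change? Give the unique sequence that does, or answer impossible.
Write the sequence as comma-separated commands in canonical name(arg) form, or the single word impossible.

back(3)

key: heading stays N — the single command does not turn
t0: at (1,7), heading N
t=1 back(3) ⇒ at (1,4), heading N
no rival 1-sequence matches.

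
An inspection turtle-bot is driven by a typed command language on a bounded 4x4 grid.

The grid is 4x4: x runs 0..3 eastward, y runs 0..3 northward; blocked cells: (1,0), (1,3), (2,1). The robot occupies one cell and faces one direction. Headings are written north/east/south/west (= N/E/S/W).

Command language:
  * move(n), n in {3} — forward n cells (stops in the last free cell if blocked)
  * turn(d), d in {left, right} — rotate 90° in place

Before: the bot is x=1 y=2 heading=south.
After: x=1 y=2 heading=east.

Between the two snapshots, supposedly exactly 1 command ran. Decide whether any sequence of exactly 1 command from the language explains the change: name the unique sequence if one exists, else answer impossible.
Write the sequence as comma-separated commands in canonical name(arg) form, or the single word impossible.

key: parked at (1,2) the whole time — nothing moves the robot
begin: x=1 y=2 heading=south
t=1 turn(left) ⇒ x=1 y=2 heading=east
no rival 1-sequence matches.

turn(left)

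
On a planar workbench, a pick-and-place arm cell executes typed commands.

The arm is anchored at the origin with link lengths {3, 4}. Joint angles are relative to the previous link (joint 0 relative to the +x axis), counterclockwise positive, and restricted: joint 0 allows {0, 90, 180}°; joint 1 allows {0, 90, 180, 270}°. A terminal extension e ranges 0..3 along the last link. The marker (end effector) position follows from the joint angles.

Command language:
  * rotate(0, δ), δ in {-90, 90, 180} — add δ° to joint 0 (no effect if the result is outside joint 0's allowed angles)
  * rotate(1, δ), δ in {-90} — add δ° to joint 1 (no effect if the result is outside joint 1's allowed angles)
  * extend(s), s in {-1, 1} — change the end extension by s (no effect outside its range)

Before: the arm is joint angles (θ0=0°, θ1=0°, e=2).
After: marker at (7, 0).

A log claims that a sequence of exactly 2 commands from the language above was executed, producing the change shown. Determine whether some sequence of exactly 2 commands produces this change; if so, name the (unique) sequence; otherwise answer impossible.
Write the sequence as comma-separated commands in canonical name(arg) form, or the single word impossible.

from: joint angles (θ0=0°, θ1=0°, e=2)
1. extend(-1) → joint angles (θ0=0°, θ1=0°, e=1)
2. extend(-1) → joint angles (θ0=0°, θ1=0°, e=0)
uniquely the one of 36 2-step routes that fits.

extend(-1), extend(-1)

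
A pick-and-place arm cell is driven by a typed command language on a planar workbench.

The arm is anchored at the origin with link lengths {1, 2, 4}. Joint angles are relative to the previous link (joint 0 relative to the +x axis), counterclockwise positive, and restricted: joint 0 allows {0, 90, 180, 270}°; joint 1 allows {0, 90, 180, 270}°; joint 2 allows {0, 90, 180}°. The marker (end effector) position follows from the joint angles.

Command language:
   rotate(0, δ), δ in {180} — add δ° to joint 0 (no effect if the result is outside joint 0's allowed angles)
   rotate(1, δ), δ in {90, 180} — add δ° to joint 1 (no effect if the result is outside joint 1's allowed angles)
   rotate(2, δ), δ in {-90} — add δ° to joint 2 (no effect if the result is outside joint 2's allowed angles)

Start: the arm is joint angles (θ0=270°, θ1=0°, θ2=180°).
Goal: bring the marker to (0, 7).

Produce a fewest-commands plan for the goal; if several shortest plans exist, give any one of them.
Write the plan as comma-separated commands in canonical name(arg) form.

rotate(2, -90), rotate(2, -90), rotate(0, 180)

begin: joint angles (θ0=270°, θ1=0°, θ2=180°)
t=1 rotate(2, -90) ⇒ joint angles (θ0=270°, θ1=0°, θ2=90°)
t=2 rotate(2, -90) ⇒ joint angles (θ0=270°, θ1=0°, θ2=0°)
t=3 rotate(0, 180) ⇒ joint angles (θ0=90°, θ1=0°, θ2=0°)
nothing shorter than 3 reaches the goal.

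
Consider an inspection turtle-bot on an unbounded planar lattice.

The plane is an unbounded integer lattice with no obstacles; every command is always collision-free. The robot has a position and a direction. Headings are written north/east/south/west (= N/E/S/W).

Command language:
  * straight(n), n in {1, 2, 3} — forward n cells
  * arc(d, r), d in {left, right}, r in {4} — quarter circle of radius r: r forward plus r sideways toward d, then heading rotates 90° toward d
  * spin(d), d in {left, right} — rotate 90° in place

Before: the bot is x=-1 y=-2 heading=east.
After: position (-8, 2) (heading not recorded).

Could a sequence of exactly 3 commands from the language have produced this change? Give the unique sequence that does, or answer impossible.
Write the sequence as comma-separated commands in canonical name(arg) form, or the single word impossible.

key: order matters: swapping spin(left) and straight(3) lands elsewhere
initial: x=-1 y=-2 heading=east
[1] after spin(left): x=-1 y=-2 heading=north
[2] after arc(left, 4): x=-5 y=2 heading=west
[3] after straight(3): x=-8 y=2 heading=west
no rival 3-sequence matches.

spin(left), arc(left, 4), straight(3)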